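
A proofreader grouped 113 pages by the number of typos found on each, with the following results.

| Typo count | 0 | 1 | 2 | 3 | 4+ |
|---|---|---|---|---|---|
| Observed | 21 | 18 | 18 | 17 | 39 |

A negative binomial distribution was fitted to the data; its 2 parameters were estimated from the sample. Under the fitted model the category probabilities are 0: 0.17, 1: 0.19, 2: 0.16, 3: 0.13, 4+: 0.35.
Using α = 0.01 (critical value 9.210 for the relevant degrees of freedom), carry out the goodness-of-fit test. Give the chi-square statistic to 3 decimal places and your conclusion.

Expected counts E_i = n·p_i: 113×0.17 = 19.21, 113×0.19 = 21.47, 113×0.16 = 18.08, 113×0.13 = 14.69, 113×0.35 = 39.55.
0: (21 − 19.21)²/19.21 = 3.2041/19.21 = 0.1668
1: (18 − 21.47)²/21.47 = 12.0409/21.47 = 0.5608
2: (18 − 18.08)²/18.08 = 0.0064/18.08 = 0.0004
3: (17 − 14.69)²/14.69 = 5.3361/14.69 = 0.3632
4+: (39 − 39.55)²/39.55 = 0.3025/39.55 = 0.0076
Sum = 1.099
df = 2. Since 1.099 < 9.210, we do not reject H₀.

1.099; do not reject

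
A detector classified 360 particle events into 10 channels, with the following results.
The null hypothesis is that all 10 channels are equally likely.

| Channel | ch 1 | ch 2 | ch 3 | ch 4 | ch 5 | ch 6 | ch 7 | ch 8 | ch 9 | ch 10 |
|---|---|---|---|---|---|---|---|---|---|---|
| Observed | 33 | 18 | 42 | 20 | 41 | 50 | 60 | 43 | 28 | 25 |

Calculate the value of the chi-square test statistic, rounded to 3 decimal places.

Expected count for each of the 10 categories: 360/10 = 36.
χ² = (33−36)²/36 + (18−36)²/36 + (42−36)²/36 + (20−36)²/36 + (41−36)²/36 + (50−36)²/36 + (60−36)²/36 + (43−36)²/36 + (28−36)²/36 + (25−36)²/36
   = 0.2500 + 9.0000 + 1.0000 + 7.1111 + 0.6944 + 5.4444 + 16.0000 + 1.3611 + 1.7778 + 3.3611
Sum = 46.000

46.000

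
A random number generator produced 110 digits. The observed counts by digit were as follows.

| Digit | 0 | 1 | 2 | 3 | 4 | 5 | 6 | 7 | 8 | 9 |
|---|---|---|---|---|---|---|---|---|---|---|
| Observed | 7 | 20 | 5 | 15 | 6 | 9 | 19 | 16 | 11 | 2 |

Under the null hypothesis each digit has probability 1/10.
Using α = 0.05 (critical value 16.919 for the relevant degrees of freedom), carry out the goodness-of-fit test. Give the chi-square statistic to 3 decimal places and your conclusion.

31.636; reject

Expected count for each of the 10 categories: 110/10 = 11.
0: (7 − 11)²/11 = 16/11 = 1.4545
1: (20 − 11)²/11 = 81/11 = 7.3636
2: (5 − 11)²/11 = 36/11 = 3.2727
3: (15 − 11)²/11 = 16/11 = 1.4545
4: (6 − 11)²/11 = 25/11 = 2.2727
5: (9 − 11)²/11 = 4/11 = 0.3636
6: (19 − 11)²/11 = 64/11 = 5.8182
7: (16 − 11)²/11 = 25/11 = 2.2727
8: (11 − 11)²/11 = 0/11 = 0.0000
9: (2 − 11)²/11 = 81/11 = 7.3636
Sum = 31.636
df = 9. Since 31.636 > 16.919, we reject H₀.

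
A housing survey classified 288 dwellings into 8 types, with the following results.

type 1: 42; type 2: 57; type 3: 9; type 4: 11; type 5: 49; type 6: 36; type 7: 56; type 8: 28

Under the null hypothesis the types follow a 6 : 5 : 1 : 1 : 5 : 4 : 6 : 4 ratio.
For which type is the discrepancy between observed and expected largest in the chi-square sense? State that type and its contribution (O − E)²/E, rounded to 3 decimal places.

Ratio total = 32. Expected counts: 288×6/32 = 54, 288×5/32 = 45, 288×1/32 = 9, 288×1/32 = 9, 288×5/32 = 45, 288×4/32 = 36, 288×6/32 = 54, 288×4/32 = 36.
type 1: (42 − 54)²/54 = 144/54 = 2.6667
type 2: (57 − 45)²/45 = 144/45 = 3.2000
type 3: (9 − 9)²/9 = 0/9 = 0.0000
type 4: (11 − 9)²/9 = 4/9 = 0.4444
type 5: (49 − 45)²/45 = 16/45 = 0.3556
type 6: (36 − 36)²/36 = 0/36 = 0.0000
type 7: (56 − 54)²/54 = 4/54 = 0.0741
type 8: (28 − 36)²/36 = 64/36 = 1.7778
The largest term is for type 2: 3.200.

type 2, 3.200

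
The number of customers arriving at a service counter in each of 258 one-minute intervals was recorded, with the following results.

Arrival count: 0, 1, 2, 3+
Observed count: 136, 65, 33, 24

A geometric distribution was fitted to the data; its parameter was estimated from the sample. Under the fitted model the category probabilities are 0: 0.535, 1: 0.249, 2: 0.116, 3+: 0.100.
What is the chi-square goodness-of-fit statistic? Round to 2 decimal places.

Expected counts E_i = n·p_i: 258×0.535 = 138.03, 258×0.249 = 64.242, 258×0.116 = 29.928, 258×0.100 = 25.8.
cat         O        E   (O−E)²/E
0         136   138.03      0.030
1          65   64.242      0.009
2          33   29.928      0.315
3+         24     25.8      0.126
Sum = 0.48

0.48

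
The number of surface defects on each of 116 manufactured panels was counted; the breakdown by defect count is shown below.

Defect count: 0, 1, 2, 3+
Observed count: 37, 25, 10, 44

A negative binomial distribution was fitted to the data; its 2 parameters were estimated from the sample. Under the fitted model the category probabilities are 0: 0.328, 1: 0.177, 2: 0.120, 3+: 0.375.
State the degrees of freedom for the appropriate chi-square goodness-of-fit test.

There are k = 4 categories and 2 parameters estimated from the data, so df = 4 − 1 − 2 = 1.

1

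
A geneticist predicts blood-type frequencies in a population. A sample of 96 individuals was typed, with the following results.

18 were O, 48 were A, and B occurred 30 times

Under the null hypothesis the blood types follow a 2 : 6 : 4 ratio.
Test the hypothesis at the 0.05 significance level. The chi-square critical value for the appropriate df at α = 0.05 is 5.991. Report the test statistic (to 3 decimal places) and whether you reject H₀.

Ratio total = 12. Expected counts: 96×2/12 = 16, 96×6/12 = 48, 96×4/12 = 32.
χ² = (18−16)²/16 + (48−48)²/48 + (30−32)²/32
   = 0.2500 + 0.0000 + 0.1250
Sum = 0.375
df = 2. Since 0.375 < 5.991, we do not reject H₀.

0.375; do not reject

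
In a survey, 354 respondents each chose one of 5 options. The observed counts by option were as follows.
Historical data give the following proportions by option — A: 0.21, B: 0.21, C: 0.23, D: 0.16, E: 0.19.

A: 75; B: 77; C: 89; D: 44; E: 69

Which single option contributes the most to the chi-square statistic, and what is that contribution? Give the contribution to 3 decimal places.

Expected counts E_i = n·p_i: 354×0.21 = 74.34, 354×0.21 = 74.34, 354×0.23 = 81.42, 354×0.16 = 56.64, 354×0.19 = 67.26.
A: (75 − 74.34)²/74.34 = 0.4356/74.34 = 0.0059
B: (77 − 74.34)²/74.34 = 7.0756/74.34 = 0.0952
C: (89 − 81.42)²/81.42 = 57.4564/81.42 = 0.7057
D: (44 − 56.64)²/56.64 = 159.7696/56.64 = 2.8208
E: (69 − 67.26)²/67.26 = 3.0276/67.26 = 0.0450
The largest term is for D: 2.821.

D, 2.821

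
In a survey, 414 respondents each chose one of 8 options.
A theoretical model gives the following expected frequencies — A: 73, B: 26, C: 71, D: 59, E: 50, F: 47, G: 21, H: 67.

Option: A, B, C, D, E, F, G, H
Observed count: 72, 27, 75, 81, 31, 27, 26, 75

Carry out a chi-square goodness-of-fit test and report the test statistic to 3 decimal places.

A: (72 − 73)²/73 = 1/73 = 0.0137
B: (27 − 26)²/26 = 1/26 = 0.0385
C: (75 − 71)²/71 = 16/71 = 0.2254
D: (81 − 59)²/59 = 484/59 = 8.2034
E: (31 − 50)²/50 = 361/50 = 7.2200
F: (27 − 47)²/47 = 400/47 = 8.5106
G: (26 − 21)²/21 = 25/21 = 1.1905
H: (75 − 67)²/67 = 64/67 = 0.9552
Sum = 26.357

26.357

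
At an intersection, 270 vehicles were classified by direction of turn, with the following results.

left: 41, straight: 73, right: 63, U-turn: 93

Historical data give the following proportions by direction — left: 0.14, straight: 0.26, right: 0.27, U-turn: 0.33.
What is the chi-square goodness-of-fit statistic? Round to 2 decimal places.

Expected counts E_i = n·p_i: 270×0.14 = 37.8, 270×0.26 = 70.2, 270×0.27 = 72.9, 270×0.33 = 89.1.
χ² = (41−37.8)²/37.8 + (73−70.2)²/70.2 + (63−72.9)²/72.9 + (93−89.1)²/89.1
   = 0.271 + 0.112 + 1.344 + 0.171
Sum = 1.90

1.90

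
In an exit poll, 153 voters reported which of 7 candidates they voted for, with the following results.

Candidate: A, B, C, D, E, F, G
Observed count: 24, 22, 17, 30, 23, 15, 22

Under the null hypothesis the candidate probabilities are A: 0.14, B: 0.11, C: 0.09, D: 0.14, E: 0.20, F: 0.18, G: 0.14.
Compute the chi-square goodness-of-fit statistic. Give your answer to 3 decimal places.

13.707

Expected counts E_i = n·p_i: 153×0.14 = 21.42, 153×0.11 = 16.83, 153×0.09 = 13.77, 153×0.14 = 21.42, 153×0.20 = 30.6, 153×0.18 = 27.54, 153×0.14 = 21.42.
A: (24 − 21.42)²/21.42 = 6.6564/21.42 = 0.3108
B: (22 − 16.83)²/16.83 = 26.7289/16.83 = 1.5882
C: (17 − 13.77)²/13.77 = 10.4329/13.77 = 0.7577
D: (30 − 21.42)²/21.42 = 73.6164/21.42 = 3.4368
E: (23 − 30.6)²/30.6 = 57.76/30.6 = 1.8876
F: (15 − 27.54)²/27.54 = 157.2516/27.54 = 5.7099
G: (22 − 21.42)²/21.42 = 0.3364/21.42 = 0.0157
Sum = 13.707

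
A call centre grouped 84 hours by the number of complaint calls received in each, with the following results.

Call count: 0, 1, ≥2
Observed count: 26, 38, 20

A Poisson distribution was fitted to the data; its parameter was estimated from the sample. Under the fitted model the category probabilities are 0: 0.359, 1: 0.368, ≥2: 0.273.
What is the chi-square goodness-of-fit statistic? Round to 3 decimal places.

Expected counts E_i = n·p_i: 84×0.359 = 30.156, 84×0.368 = 30.912, 84×0.273 = 22.932.
cat         O        E   (O−E)²/E
0          26   30.156     0.5728
1          38   30.912     1.6253
≥2         20   22.932     0.3749
Sum = 2.573

2.573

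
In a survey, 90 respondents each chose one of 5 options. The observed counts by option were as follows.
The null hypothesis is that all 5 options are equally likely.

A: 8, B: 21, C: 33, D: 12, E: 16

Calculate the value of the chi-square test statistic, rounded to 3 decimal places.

20.778

Under H₀ each category has probability 1/5, so each expected count is 90/5 = 18.
χ² = (8−18)²/18 + (21−18)²/18 + (33−18)²/18 + (12−18)²/18 + (16−18)²/18
   = 5.5556 + 0.5000 + 12.5000 + 2.0000 + 0.2222
Sum = 20.778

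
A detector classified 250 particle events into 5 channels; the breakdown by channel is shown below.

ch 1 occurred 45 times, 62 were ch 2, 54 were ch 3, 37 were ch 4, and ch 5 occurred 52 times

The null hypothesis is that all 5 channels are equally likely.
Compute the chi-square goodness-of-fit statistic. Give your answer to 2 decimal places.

7.16

Under H₀ each category has probability 1/5, so each expected count is 250/5 = 50.
χ² = (45−50)²/50 + (62−50)²/50 + (54−50)²/50 + (37−50)²/50 + (52−50)²/50
   = 0.500 + 2.880 + 0.320 + 3.380 + 0.080
Sum = 7.16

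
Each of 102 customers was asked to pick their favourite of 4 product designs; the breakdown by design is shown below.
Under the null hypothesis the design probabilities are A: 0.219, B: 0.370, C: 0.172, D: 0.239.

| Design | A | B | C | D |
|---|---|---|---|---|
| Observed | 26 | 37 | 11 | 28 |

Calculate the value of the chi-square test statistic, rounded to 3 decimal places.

3.594

Expected counts E_i = n·p_i: 102×0.219 = 22.338, 102×0.370 = 37.74, 102×0.172 = 17.544, 102×0.239 = 24.378.
A: (26 − 22.338)²/22.338 = 13.410244/22.338 = 0.6003
B: (37 − 37.74)²/37.74 = 0.5476/37.74 = 0.0145
C: (11 − 17.544)²/17.544 = 42.823936/17.544 = 2.4409
D: (28 − 24.378)²/24.378 = 13.118884/24.378 = 0.5381
Sum = 3.594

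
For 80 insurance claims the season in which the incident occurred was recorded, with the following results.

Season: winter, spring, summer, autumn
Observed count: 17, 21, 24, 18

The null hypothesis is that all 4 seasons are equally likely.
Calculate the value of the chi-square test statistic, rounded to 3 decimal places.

1.500

Under H₀ each category has probability 1/4, so each expected count is 80/4 = 20.
cat         O        E   (O−E)²/E
winter     17       20     0.4500
spring     21       20     0.0500
summer     24       20     0.8000
autumn     18       20     0.2000
Sum = 1.500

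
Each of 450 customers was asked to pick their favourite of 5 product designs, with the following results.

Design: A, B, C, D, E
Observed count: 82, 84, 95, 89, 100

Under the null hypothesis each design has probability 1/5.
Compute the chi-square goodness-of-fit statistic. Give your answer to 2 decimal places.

Under H₀ each category has probability 1/5, so each expected count is 450/5 = 90.
χ² = (82−90)²/90 + (84−90)²/90 + (95−90)²/90 + (89−90)²/90 + (100−90)²/90
   = 0.711 + 0.400 + 0.278 + 0.011 + 1.111
Sum = 2.51

2.51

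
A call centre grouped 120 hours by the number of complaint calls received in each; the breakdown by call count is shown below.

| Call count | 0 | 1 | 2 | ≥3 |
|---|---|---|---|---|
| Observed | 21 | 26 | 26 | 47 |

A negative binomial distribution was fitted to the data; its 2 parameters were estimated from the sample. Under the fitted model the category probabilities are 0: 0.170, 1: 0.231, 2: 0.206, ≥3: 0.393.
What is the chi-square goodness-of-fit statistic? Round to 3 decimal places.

Expected counts E_i = n·p_i: 120×0.170 = 20.4, 120×0.231 = 27.72, 120×0.206 = 24.72, 120×0.393 = 47.16.
cat         O        E   (O−E)²/E
0          21     20.4     0.0176
1          26    27.72     0.1067
2          26    24.72     0.0663
≥3         47    47.16     0.0005
Sum = 0.191

0.191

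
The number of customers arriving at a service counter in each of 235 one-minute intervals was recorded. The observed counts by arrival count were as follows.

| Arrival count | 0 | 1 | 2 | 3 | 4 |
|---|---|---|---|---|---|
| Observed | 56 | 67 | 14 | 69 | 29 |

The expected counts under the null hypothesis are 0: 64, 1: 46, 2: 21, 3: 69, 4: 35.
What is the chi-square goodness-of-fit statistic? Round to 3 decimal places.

13.949

cat         O        E   (O−E)²/E
0          56       64     1.0000
1          67       46     9.5870
2          14       21     2.3333
3          69       69     0.0000
4          29       35     1.0286
Sum = 13.949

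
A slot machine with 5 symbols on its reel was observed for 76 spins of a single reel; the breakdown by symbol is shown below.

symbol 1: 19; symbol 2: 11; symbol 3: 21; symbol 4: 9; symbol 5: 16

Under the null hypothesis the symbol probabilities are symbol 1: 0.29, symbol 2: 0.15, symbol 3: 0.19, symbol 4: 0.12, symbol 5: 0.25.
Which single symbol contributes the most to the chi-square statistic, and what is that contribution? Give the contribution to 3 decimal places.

Expected counts E_i = n·p_i: 76×0.29 = 22.04, 76×0.15 = 11.4, 76×0.19 = 14.44, 76×0.12 = 9.12, 76×0.25 = 19.
cat           O        E   (O−E)²/E
symbol 1     19    22.04     0.4193
symbol 2     11     11.4     0.0140
symbol 3     21    14.44     2.9802
symbol 4      9     9.12     0.0016
symbol 5     16       19     0.4737
The largest term is for symbol 3: 2.980.

symbol 3, 2.980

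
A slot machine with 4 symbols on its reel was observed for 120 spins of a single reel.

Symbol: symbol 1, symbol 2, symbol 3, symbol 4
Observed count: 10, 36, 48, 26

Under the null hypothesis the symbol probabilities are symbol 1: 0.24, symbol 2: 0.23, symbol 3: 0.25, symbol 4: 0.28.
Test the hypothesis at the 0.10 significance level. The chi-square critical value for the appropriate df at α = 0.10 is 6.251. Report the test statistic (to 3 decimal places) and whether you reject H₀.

Expected counts E_i = n·p_i: 120×0.24 = 28.8, 120×0.23 = 27.6, 120×0.25 = 30, 120×0.28 = 33.6.
symbol 1: (10 − 28.8)²/28.8 = 353.44/28.8 = 12.2722
symbol 2: (36 − 27.6)²/27.6 = 70.56/27.6 = 2.5565
symbol 3: (48 − 30)²/30 = 324/30 = 10.8000
symbol 4: (26 − 33.6)²/33.6 = 57.76/33.6 = 1.7190
Sum = 27.348
df = 3. Since 27.348 > 6.251, we reject H₀.

27.348; reject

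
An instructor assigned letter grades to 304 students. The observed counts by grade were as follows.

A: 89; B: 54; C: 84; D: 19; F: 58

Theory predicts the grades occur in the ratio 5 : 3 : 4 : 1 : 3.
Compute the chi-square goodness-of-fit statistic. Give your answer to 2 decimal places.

Ratio total = 16. Expected counts: 304×5/16 = 95, 304×3/16 = 57, 304×4/16 = 76, 304×1/16 = 19, 304×3/16 = 57.
cat         O        E   (O−E)²/E
A          89       95      0.379
B          54       57      0.158
C          84       76      0.842
D          19       19      0.000
F          58       57      0.018
Sum = 1.40

1.40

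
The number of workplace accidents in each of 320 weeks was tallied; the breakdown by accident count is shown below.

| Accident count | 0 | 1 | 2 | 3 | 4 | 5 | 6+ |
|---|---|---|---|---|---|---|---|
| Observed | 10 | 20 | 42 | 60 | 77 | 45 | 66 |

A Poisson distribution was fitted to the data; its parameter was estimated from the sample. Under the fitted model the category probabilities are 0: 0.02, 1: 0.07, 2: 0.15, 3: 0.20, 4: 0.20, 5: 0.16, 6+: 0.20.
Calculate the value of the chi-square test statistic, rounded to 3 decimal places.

Expected counts E_i = n·p_i: 320×0.02 = 6.4, 320×0.07 = 22.4, 320×0.15 = 48, 320×0.20 = 64, 320×0.20 = 64, 320×0.16 = 51.2, 320×0.20 = 64.
cat         O        E   (O−E)²/E
0          10      6.4     2.0250
1          20     22.4     0.2571
2          42       48     0.7500
3          60       64     0.2500
4          77       64     2.6406
5          45     51.2     0.7508
6+         66       64     0.0625
Sum = 6.736

6.736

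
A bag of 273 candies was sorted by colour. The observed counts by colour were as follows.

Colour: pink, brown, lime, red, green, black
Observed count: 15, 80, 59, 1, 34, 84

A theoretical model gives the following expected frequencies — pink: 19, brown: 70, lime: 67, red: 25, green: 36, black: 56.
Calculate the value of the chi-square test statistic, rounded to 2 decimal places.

cat         O        E   (O−E)²/E
pink       15       19      0.842
brown      80       70      1.429
lime       59       67      0.955
red         1       25     23.040
green      34       36      0.111
black      84       56     14.000
Sum = 40.38

40.38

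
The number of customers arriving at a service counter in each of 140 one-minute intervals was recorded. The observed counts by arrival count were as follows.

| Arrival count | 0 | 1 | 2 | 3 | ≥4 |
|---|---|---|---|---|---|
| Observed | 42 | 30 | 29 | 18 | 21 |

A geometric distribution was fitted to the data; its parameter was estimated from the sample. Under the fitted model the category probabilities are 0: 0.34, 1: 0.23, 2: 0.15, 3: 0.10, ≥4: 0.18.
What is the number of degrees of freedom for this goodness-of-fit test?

3

There are k = 5 categories and 1 parameter estimated from the data, so df = 5 − 1 − 1 = 3.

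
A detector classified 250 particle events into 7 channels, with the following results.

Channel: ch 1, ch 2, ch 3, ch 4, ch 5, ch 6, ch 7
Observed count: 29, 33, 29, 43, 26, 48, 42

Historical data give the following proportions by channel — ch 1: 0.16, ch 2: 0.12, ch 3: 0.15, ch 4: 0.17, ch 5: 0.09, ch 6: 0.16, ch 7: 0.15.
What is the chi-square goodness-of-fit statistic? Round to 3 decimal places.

Expected counts E_i = n·p_i: 250×0.16 = 40, 250×0.12 = 30, 250×0.15 = 37.5, 250×0.17 = 42.5, 250×0.09 = 22.5, 250×0.16 = 40, 250×0.15 = 37.5.
cat         O        E   (O−E)²/E
ch 1       29       40     3.0250
ch 2       33       30     0.3000
ch 3       29     37.5     1.9267
ch 4       43     42.5     0.0059
ch 5       26     22.5     0.5444
ch 6       48       40     1.6000
ch 7       42     37.5     0.5400
Sum = 7.942

7.942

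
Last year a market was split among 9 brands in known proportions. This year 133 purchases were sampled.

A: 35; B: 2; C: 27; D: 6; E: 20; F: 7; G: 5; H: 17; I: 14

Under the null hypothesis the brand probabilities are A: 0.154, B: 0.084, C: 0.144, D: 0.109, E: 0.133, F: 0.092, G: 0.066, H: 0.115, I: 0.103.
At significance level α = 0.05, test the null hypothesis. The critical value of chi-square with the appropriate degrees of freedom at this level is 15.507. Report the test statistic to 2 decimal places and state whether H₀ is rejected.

30.38; reject

Expected counts E_i = n·p_i: 133×0.154 = 20.482, 133×0.084 = 11.172, 133×0.144 = 19.152, 133×0.109 = 14.497, 133×0.133 = 17.689, 133×0.092 = 12.236, 133×0.066 = 8.778, 133×0.115 = 15.295, 133×0.103 = 13.699.
A: (35 − 20.482)²/20.482 = 210.772324/20.482 = 10.291
B: (2 − 11.172)²/11.172 = 84.125584/11.172 = 7.530
C: (27 − 19.152)²/19.152 = 61.591104/19.152 = 3.216
D: (6 − 14.497)²/14.497 = 72.199009/14.497 = 4.980
E: (20 − 17.689)²/17.689 = 5.340721/17.689 = 0.302
F: (7 − 12.236)²/12.236 = 27.415696/12.236 = 2.241
G: (5 − 8.778)²/8.778 = 14.273284/8.778 = 1.626
H: (17 − 15.295)²/15.295 = 2.907025/15.295 = 0.190
I: (14 − 13.699)²/13.699 = 0.090601/13.699 = 0.007
Sum = 30.38
df = 8. Since 30.38 > 15.507, we reject H₀.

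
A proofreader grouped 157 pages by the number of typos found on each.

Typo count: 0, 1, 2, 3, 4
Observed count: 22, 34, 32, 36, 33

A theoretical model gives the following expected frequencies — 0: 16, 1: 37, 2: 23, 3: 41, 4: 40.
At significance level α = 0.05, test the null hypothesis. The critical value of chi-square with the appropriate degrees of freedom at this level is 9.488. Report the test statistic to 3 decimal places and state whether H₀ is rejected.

cat         O        E   (O−E)²/E
0          22       16     2.2500
1          34       37     0.2432
2          32       23     3.5217
3          36       41     0.6098
4          33       40     1.2250
Sum = 7.850
df = 4. Since 7.850 < 9.488, we do not reject H₀.

7.850; do not reject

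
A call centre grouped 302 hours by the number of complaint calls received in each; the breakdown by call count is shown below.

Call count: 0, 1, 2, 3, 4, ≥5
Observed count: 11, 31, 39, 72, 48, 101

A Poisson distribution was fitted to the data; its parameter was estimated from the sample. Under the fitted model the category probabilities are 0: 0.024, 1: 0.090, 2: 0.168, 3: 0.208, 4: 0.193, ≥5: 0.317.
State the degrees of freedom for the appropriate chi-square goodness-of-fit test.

There are k = 6 categories and 1 parameter estimated from the data, so df = 6 − 1 − 1 = 4.

4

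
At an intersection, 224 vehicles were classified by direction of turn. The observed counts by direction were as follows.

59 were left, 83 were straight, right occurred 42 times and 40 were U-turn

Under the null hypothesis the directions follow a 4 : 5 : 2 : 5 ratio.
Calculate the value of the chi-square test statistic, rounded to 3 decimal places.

Ratio total = 16. Expected counts: 224×4/16 = 56, 224×5/16 = 70, 224×2/16 = 28, 224×5/16 = 70.
cat           O        E   (O−E)²/E
left         59       56     0.1607
straight     83       70     2.4143
right        42       28     7.0000
U-turn       40       70    12.8571
Sum = 22.432

22.432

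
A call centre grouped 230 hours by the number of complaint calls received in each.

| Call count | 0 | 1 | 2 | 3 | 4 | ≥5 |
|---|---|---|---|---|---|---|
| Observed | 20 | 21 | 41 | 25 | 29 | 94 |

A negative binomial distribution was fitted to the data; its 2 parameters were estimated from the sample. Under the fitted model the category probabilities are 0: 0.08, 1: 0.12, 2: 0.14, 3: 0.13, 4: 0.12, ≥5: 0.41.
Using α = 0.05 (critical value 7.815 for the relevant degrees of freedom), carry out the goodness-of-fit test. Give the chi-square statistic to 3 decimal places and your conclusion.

4.997; do not reject

Expected counts E_i = n·p_i: 230×0.08 = 18.4, 230×0.12 = 27.6, 230×0.14 = 32.2, 230×0.13 = 29.9, 230×0.12 = 27.6, 230×0.41 = 94.3.
χ² = (20−18.4)²/18.4 + (21−27.6)²/27.6 + (41−32.2)²/32.2 + (25−29.9)²/29.9 + (29−27.6)²/27.6 + (94−94.3)²/94.3
   = 0.1391 + 1.5783 + 2.4050 + 0.8030 + 0.0710 + 0.0010
Sum = 4.997
df = 3. Since 4.997 < 7.815, we do not reject H₀.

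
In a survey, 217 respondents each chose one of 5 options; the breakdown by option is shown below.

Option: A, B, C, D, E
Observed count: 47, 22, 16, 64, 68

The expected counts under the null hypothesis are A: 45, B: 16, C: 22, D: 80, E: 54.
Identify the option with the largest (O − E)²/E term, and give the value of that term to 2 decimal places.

A: (47 − 45)²/45 = 4/45 = 0.089
B: (22 − 16)²/16 = 36/16 = 2.250
C: (16 − 22)²/22 = 36/22 = 1.636
D: (64 − 80)²/80 = 256/80 = 3.200
E: (68 − 54)²/54 = 196/54 = 3.630
The largest term is for E: 3.63.

E, 3.63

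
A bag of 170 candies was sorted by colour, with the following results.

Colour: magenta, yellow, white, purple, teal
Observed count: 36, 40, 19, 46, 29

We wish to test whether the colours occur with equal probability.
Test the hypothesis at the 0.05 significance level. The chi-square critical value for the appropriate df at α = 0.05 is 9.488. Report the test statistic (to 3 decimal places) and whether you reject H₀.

Under H₀ each category has probability 1/5, so each expected count is 170/5 = 34.
cat          O        E   (O−E)²/E
magenta     36       34     0.1176
yellow      40       34     1.0588
white       19       34     6.6176
purple      46       34     4.2353
teal        29       34     0.7353
Sum = 12.765
df = 4. Since 12.765 > 9.488, we reject H₀.

12.765; reject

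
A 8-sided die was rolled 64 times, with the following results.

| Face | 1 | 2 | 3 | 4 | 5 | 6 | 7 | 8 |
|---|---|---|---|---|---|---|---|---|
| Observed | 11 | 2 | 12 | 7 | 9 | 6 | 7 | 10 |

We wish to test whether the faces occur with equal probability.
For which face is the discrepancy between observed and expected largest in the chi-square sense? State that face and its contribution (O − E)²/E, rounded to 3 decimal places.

Expected count for each of the 8 categories: 64/8 = 8.
χ² = (11−8)²/8 + (2−8)²/8 + (12−8)²/8 + (7−8)²/8 + (9−8)²/8 + (6−8)²/8 + (7−8)²/8 + (10−8)²/8
   = 1.1250 + 4.5000 + 2.0000 + 0.1250 + 0.1250 + 0.5000 + 0.1250 + 0.5000
The largest term is for 2: 4.500.

2, 4.500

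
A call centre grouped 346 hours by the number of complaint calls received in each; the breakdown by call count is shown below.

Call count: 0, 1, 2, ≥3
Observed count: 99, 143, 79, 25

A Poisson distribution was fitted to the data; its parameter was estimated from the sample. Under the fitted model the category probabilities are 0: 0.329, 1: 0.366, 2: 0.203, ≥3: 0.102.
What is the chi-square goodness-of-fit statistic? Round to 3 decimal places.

8.142

Expected counts E_i = n·p_i: 346×0.329 = 113.834, 346×0.366 = 126.636, 346×0.203 = 70.238, 346×0.102 = 35.292.
cat         O        E   (O−E)²/E
0          99  113.834     1.9331
1         143  126.636     2.1146
2          79   70.238     1.0930
≥3         25   35.292     3.0014
Sum = 8.142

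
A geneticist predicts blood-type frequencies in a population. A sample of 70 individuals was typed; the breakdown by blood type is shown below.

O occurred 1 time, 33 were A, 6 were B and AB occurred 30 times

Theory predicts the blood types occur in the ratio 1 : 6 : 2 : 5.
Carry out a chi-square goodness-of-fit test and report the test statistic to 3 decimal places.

6.100

Ratio total = 14. Expected counts: 70×1/14 = 5, 70×6/14 = 30, 70×2/14 = 10, 70×5/14 = 25.
χ² = (1−5)²/5 + (33−30)²/30 + (6−10)²/10 + (30−25)²/25
   = 3.2000 + 0.3000 + 1.6000 + 1.0000
Sum = 6.100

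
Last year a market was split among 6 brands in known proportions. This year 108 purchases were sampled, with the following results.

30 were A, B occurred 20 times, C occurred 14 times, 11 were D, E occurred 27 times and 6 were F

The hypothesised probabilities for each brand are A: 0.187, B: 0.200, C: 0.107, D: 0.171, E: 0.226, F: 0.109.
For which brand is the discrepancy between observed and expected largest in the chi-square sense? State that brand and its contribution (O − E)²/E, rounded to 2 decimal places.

Expected counts E_i = n·p_i: 108×0.187 = 20.196, 108×0.200 = 21.6, 108×0.107 = 11.556, 108×0.171 = 18.468, 108×0.226 = 24.408, 108×0.109 = 11.772.
A: (30 − 20.196)²/20.196 = 96.118416/20.196 = 4.759
B: (20 − 21.6)²/21.6 = 2.56/21.6 = 0.119
C: (14 − 11.556)²/11.556 = 5.973136/11.556 = 0.517
D: (11 − 18.468)²/18.468 = 55.771024/18.468 = 3.020
E: (27 − 24.408)²/24.408 = 6.718464/24.408 = 0.275
F: (6 − 11.772)²/11.772 = 33.315984/11.772 = 2.830
The largest term is for A: 4.76.

A, 4.76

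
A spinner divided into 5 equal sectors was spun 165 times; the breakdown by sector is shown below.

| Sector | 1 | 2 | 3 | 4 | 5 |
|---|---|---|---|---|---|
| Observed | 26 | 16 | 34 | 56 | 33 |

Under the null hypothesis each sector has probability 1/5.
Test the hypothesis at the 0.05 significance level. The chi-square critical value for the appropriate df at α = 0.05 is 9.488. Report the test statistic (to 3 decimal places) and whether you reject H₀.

Under H₀ each category has probability 1/5, so each expected count is 165/5 = 33.
1: (26 − 33)²/33 = 49/33 = 1.4848
2: (16 − 33)²/33 = 289/33 = 8.7576
3: (34 − 33)²/33 = 1/33 = 0.0303
4: (56 − 33)²/33 = 529/33 = 16.0303
5: (33 − 33)²/33 = 0/33 = 0.0000
Sum = 26.303
df = 4. Since 26.303 > 9.488, we reject H₀.

26.303; reject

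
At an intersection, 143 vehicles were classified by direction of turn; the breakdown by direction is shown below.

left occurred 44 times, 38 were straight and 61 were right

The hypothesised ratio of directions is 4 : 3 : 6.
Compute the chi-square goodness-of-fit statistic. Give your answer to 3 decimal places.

Ratio total = 13. Expected counts: 143×4/13 = 44, 143×3/13 = 33, 143×6/13 = 66.
left: (44 − 44)²/44 = 0/44 = 0.0000
straight: (38 − 33)²/33 = 25/33 = 0.7576
right: (61 − 66)²/66 = 25/66 = 0.3788
Sum = 1.136

1.136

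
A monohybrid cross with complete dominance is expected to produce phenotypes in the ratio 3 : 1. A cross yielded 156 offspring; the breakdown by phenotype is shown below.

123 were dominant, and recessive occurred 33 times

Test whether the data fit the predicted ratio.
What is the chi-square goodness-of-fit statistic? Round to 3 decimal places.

1.231

Ratio total = 4. Expected counts: 156×3/4 = 117, 156×1/4 = 39.
cat            O        E   (O−E)²/E
dominant     123      117     0.3077
recessive     33       39     0.9231
Sum = 1.231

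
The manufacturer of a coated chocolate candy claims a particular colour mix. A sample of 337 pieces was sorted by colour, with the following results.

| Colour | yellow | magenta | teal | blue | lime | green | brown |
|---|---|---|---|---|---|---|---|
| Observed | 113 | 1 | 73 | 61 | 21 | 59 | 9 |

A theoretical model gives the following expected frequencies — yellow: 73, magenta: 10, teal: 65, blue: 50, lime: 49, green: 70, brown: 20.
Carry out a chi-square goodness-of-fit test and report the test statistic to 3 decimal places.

χ² = (113−73)²/73 + (1−10)²/10 + (73−65)²/65 + (61−50)²/50 + (21−49)²/49 + (59−70)²/70 + (9−20)²/20
   = 21.9178 + 8.1000 + 0.9846 + 2.4200 + 16.0000 + 1.7286 + 6.0500
Sum = 57.201

57.201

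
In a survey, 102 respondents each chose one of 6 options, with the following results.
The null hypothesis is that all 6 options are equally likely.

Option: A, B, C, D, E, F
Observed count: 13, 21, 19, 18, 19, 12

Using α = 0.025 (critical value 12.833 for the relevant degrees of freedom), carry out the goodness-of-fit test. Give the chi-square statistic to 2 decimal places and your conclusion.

Expected count for each of the 6 categories: 102/6 = 17.
cat         O        E   (O−E)²/E
A          13       17      0.941
B          21       17      0.941
C          19       17      0.235
D          18       17      0.059
E          19       17      0.235
F          12       17      1.471
Sum = 3.88
df = 5. Since 3.88 < 12.833, we do not reject H₀.

3.88; do not reject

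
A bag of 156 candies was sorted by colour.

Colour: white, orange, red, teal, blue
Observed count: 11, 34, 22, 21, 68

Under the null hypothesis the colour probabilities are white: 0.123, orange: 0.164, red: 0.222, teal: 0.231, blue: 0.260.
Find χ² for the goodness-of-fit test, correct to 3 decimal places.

35.708

Expected counts E_i = n·p_i: 156×0.123 = 19.188, 156×0.164 = 25.584, 156×0.222 = 34.632, 156×0.231 = 36.036, 156×0.260 = 40.56.
cat         O        E   (O−E)²/E
white      11   19.188     3.4940
orange     34   25.584     2.7685
red        22   34.632     4.6075
teal       21   36.036     6.2738
blue       68    40.56    18.5639
Sum = 35.708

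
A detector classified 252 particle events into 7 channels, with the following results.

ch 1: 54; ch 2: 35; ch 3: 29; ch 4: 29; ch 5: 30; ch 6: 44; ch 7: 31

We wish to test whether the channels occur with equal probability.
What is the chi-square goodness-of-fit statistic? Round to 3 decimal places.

15.222

Expected count for each of the 7 categories: 252/7 = 36.
cat         O        E   (O−E)²/E
ch 1       54       36     9.0000
ch 2       35       36     0.0278
ch 3       29       36     1.3611
ch 4       29       36     1.3611
ch 5       30       36     1.0000
ch 6       44       36     1.7778
ch 7       31       36     0.6944
Sum = 15.222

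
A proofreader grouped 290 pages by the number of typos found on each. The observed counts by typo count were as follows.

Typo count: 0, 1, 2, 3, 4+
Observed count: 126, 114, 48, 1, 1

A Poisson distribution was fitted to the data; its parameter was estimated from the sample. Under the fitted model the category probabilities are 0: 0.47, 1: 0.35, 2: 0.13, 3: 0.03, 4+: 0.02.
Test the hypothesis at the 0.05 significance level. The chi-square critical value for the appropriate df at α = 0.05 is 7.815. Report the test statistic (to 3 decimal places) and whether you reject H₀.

15.919; reject

Expected counts E_i = n·p_i: 290×0.47 = 136.3, 290×0.35 = 101.5, 290×0.13 = 37.7, 290×0.03 = 8.7, 290×0.02 = 5.8.
χ² = (126−136.3)²/136.3 + (114−101.5)²/101.5 + (48−37.7)²/37.7 + (1−8.7)²/8.7 + (1−5.8)²/5.8
   = 0.7784 + 1.5394 + 2.8141 + 6.8149 + 3.9724
Sum = 15.919
df = 3. Since 15.919 > 7.815, we reject H₀.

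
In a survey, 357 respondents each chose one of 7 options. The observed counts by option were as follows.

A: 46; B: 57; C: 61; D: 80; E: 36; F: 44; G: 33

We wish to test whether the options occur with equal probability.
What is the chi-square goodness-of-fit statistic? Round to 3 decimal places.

Expected count for each of the 7 categories: 357/7 = 51.
A: (46 − 51)²/51 = 25/51 = 0.4902
B: (57 − 51)²/51 = 36/51 = 0.7059
C: (61 − 51)²/51 = 100/51 = 1.9608
D: (80 − 51)²/51 = 841/51 = 16.4902
E: (36 − 51)²/51 = 225/51 = 4.4118
F: (44 − 51)²/51 = 49/51 = 0.9608
G: (33 − 51)²/51 = 324/51 = 6.3529
Sum = 31.373

31.373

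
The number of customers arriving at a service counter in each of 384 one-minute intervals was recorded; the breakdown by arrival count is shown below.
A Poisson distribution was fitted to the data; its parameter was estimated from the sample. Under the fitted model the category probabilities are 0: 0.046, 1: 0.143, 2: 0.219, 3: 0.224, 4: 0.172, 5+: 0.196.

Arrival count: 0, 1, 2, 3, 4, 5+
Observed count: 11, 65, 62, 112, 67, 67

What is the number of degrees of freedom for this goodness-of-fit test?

4

There are k = 6 categories and 1 parameter estimated from the data, so df = 6 − 1 − 1 = 4.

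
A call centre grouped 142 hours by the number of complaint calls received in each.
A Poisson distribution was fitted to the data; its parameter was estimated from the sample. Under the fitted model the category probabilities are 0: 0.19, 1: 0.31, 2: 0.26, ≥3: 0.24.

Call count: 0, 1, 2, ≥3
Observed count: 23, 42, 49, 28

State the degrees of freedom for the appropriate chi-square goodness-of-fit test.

2

There are k = 4 categories and 1 parameter estimated from the data, so df = 4 − 1 − 1 = 2.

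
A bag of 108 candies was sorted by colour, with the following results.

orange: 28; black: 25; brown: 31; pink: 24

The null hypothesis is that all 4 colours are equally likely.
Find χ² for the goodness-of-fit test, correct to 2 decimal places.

Under H₀ each category has probability 1/4, so each expected count is 108/4 = 27.
χ² = (28−27)²/27 + (25−27)²/27 + (31−27)²/27 + (24−27)²/27
   = 0.037 + 0.148 + 0.593 + 0.333
Sum = 1.11

1.11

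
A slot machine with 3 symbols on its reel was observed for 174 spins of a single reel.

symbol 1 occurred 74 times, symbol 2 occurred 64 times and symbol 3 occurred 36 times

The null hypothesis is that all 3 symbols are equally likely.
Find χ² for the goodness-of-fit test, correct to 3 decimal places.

Under H₀ each category has probability 1/3, so each expected count is 174/3 = 58.
cat           O        E   (O−E)²/E
symbol 1     74       58     4.4138
symbol 2     64       58     0.6207
symbol 3     36       58     8.3448
Sum = 13.379

13.379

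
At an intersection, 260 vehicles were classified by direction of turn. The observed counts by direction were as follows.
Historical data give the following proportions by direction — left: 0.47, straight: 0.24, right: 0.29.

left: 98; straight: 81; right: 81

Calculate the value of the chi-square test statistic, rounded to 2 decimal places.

10.75

Expected counts E_i = n·p_i: 260×0.47 = 122.2, 260×0.24 = 62.4, 260×0.29 = 75.4.
left: (98 − 122.2)²/122.2 = 585.64/122.2 = 4.792
straight: (81 − 62.4)²/62.4 = 345.96/62.4 = 5.544
right: (81 − 75.4)²/75.4 = 31.36/75.4 = 0.416
Sum = 10.75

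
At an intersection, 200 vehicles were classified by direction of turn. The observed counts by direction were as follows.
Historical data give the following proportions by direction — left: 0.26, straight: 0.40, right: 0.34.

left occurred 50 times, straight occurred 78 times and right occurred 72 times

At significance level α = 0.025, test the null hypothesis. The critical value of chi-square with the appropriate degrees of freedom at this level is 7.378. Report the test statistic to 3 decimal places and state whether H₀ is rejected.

Expected counts E_i = n·p_i: 200×0.26 = 52, 200×0.40 = 80, 200×0.34 = 68.
left: (50 − 52)²/52 = 4/52 = 0.0769
straight: (78 − 80)²/80 = 4/80 = 0.0500
right: (72 − 68)²/68 = 16/68 = 0.2353
Sum = 0.362
df = 2. Since 0.362 < 7.378, we do not reject H₀.

0.362; do not reject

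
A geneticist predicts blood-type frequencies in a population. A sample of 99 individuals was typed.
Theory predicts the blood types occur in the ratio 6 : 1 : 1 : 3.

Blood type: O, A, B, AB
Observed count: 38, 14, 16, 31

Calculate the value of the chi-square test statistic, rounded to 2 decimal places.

13.56

Ratio total = 11. Expected counts: 99×6/11 = 54, 99×1/11 = 9, 99×1/11 = 9, 99×3/11 = 27.
χ² = (38−54)²/54 + (14−9)²/9 + (16−9)²/9 + (31−27)²/27
   = 4.741 + 2.778 + 5.444 + 0.593
Sum = 13.56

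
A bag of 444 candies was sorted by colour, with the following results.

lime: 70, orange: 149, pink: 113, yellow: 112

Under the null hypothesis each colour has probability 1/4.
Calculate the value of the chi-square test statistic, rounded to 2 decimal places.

28.20

Under H₀ each category has probability 1/4, so each expected count is 444/4 = 111.
χ² = (70−111)²/111 + (149−111)²/111 + (113−111)²/111 + (112−111)²/111
   = 15.144 + 13.009 + 0.036 + 0.009
Sum = 28.20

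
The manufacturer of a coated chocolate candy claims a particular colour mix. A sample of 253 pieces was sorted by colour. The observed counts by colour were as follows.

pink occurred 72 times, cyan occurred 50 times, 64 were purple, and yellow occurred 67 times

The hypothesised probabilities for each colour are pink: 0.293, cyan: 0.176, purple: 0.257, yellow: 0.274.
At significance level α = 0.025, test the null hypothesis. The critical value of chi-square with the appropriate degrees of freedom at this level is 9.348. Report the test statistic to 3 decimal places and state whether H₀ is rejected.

0.827; do not reject

Expected counts E_i = n·p_i: 253×0.293 = 74.129, 253×0.176 = 44.528, 253×0.257 = 65.021, 253×0.274 = 69.322.
cat         O        E   (O−E)²/E
pink       72   74.129     0.0611
cyan       50   44.528     0.6724
purple     64   65.021     0.0160
yellow     67   69.322     0.0778
Sum = 0.827
df = 3. Since 0.827 < 9.348, we do not reject H₀.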